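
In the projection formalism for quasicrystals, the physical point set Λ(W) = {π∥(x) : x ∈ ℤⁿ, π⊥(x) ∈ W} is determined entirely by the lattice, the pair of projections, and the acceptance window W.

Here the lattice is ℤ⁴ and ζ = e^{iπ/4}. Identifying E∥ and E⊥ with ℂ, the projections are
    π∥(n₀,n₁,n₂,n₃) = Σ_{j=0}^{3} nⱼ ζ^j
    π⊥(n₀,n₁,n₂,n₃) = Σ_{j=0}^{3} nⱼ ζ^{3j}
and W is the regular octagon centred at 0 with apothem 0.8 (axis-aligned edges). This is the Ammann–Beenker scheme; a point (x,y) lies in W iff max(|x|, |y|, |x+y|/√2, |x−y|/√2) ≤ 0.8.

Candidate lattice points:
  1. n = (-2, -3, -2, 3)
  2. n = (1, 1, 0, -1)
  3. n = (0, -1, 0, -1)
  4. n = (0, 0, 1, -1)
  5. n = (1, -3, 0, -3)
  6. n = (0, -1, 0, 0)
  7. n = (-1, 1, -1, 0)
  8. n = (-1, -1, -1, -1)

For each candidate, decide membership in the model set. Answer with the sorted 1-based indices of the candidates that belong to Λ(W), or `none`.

π⊥(n) = n₀ + n₁ζ³ + n₂ζ⁶ + n₃ζ⁹ where ζ = e^{iπ/4}.
#1 (-2, -3, -2, 3): internal (2.2426, 2.0000); octagon support 3.0000 vs apothem 0.8 → ∉ W
#2 (1, 1, 0, -1): internal (-0.4142, 0.0000); octagon support 0.4142 vs apothem 0.8 → ∈ W
#3 (0, -1, 0, -1): internal (0.0000, -1.4142); octagon support 1.4142 vs apothem 0.8 → ∉ W
#4 (0, 0, 1, -1): internal (-0.7071, -1.7071); octagon support 1.7071 vs apothem 0.8 → ∉ W
#5 (1, -3, 0, -3): internal (1.0000, -4.2426); octagon support 4.2426 vs apothem 0.8 → ∉ W
#6 (0, -1, 0, 0): internal (0.7071, -0.7071); octagon support 1.0000 vs apothem 0.8 → ∉ W
#7 (-1, 1, -1, 0): internal (-1.7071, 1.7071); octagon support 2.4142 vs apothem 0.8 → ∉ W
#8 (-1, -1, -1, -1): internal (-1.0000, -0.4142); octagon support 1.0000 vs apothem 0.8 → ∉ W

2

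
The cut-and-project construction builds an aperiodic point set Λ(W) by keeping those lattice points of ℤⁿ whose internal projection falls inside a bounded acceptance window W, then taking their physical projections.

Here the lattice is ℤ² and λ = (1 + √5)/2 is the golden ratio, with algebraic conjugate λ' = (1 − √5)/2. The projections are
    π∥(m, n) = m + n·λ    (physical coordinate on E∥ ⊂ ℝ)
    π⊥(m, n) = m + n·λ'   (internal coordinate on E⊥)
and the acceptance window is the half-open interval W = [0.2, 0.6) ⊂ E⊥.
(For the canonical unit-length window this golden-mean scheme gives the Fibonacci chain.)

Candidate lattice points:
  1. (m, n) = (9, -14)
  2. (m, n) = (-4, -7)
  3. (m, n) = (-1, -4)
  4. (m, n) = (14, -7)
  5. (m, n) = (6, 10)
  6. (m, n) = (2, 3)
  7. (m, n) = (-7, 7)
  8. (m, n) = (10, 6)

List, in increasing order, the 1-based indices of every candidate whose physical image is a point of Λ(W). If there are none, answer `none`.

2

Compute λ' = (1−√5)/2 = -0.618034, so π⊥(m,n) = m -0.618034·n.
[1] lift (9,-14): star map gives 17.652476; window check 0.2 ≤ 17.652476 < 0.6 is false → out
[2] lift (-4,-7): star map gives 0.326238; window check 0.2 ≤ 0.326238 < 0.6 is true → IN Λ
[3] lift (-1,-4): star map gives 1.472136; window check 0.2 ≤ 1.472136 < 0.6 is false → out
[4] lift (14,-7): star map gives 18.326238; window check 0.2 ≤ 18.326238 < 0.6 is false → out
[5] lift (6,10): star map gives -0.180340; window check 0.2 ≤ -0.180340 < 0.6 is false → out
[6] lift (2,3): star map gives 0.145898; window check 0.2 ≤ 0.145898 < 0.6 is false → out
[7] lift (-7,7): star map gives -11.326238; window check 0.2 ≤ -11.326238 < 0.6 is false → out
[8] lift (10,6): star map gives 6.291796; window check 0.2 ≤ 6.291796 < 0.6 is false → out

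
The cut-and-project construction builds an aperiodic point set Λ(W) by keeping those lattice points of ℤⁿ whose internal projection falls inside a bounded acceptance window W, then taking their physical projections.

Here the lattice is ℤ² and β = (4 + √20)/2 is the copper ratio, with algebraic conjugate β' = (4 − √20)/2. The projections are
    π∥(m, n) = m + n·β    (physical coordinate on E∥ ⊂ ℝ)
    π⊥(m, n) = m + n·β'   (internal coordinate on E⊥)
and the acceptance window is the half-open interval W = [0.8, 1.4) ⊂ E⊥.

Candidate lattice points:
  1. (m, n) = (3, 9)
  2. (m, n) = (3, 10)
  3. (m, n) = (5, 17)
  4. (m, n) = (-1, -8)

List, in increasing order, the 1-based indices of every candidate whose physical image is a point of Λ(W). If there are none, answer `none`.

1, 3, 4

Compute β' = (4−√20)/2 = -0.236068, so π⊥(m,n) = m -0.236068·n.
#1 (3,9): internal coord 3 + (9)·β' = +0.875388; +0.875388 ∈ [0.8, 1.4) → IN Λ
#2 (3,10): internal coord 3 + (10)·β' = +0.639320; +0.639320 ∉ [0.8, 1.4) → out
#3 (5,17): internal coord 5 + (17)·β' = +0.986844; +0.986844 ∈ [0.8, 1.4) → IN Λ
#4 (-1,-8): internal coord -1 + (-8)·β' = +0.888544; +0.888544 ∈ [0.8, 1.4) → IN Λ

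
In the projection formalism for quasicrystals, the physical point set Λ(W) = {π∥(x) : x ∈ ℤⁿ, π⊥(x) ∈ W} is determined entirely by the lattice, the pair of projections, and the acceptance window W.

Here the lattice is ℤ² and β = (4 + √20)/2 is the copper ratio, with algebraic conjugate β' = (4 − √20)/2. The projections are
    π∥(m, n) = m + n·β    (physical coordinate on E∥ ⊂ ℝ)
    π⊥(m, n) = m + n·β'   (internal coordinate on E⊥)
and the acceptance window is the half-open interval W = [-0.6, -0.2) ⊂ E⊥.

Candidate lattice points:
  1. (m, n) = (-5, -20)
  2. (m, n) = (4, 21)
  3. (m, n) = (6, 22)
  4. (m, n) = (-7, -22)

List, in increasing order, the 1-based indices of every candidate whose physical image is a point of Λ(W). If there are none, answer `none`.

1

Numerically β ≈ 4.23607 and β' = −1/β ≈ -0.23607.
[1] lift (-5,-20): star map gives -0.27864; window check -0.6 ≤ -0.27864 < -0.2 is true → IN Λ
[2] lift (4,21): star map gives -0.95743; window check -0.6 ≤ -0.95743 < -0.2 is false → out
[3] lift (6,22): star map gives 0.80650; window check -0.6 ≤ 0.80650 < -0.2 is false → out
[4] lift (-7,-22): star map gives -1.80650; window check -0.6 ≤ -1.80650 < -0.2 is false → out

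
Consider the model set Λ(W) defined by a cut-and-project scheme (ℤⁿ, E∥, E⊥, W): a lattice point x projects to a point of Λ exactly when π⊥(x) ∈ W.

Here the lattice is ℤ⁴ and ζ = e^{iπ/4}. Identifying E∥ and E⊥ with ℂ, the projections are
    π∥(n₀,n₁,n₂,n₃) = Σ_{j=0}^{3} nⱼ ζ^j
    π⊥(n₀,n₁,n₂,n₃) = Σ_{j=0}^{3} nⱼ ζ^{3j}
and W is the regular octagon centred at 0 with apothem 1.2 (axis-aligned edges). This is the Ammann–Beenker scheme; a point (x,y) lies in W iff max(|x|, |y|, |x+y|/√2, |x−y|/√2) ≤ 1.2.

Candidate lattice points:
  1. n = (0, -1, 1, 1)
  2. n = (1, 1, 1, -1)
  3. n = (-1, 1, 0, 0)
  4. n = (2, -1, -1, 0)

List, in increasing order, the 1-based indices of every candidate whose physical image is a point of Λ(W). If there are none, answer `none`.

2

With ζ = e^{iπ/4} the internal vectors are ζ^0,ζ^3,ζ^6,ζ^9.
candidate 1: n = (0, -1, 1, 1) → π⊥ ≈ (+1.41421, -1.00000); max(|x|,|y|,|x±y|/√2) = 1.70711 > 1.2 ⇒ ∉ W
candidate 2: n = (1, 1, 1, -1) → π⊥ ≈ (-0.41421, -1.00000); max(|x|,|y|,|x±y|/√2) = 1.00000 ≤ 1.2 ⇒ ∈ W
candidate 3: n = (-1, 1, 0, 0) → π⊥ ≈ (-1.70711, +0.70711); max(|x|,|y|,|x±y|/√2) = 1.70711 > 1.2 ⇒ ∉ W
candidate 4: n = (2, -1, -1, 0) → π⊥ ≈ (+2.70711, +0.29289); max(|x|,|y|,|x±y|/√2) = 2.70711 > 1.2 ⇒ ∉ W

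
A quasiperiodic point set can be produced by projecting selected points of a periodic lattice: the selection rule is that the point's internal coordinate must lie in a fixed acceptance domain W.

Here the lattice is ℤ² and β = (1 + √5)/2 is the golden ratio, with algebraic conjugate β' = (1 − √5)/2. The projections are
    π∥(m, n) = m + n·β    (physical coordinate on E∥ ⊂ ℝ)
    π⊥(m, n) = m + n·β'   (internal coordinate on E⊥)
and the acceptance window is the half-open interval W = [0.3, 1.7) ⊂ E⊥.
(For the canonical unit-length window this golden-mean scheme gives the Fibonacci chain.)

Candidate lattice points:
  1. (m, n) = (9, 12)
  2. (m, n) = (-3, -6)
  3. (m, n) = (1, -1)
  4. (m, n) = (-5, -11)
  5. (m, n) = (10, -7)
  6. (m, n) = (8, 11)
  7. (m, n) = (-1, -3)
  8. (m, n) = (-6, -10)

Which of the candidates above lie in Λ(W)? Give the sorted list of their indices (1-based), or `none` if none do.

1, 2, 3, 6, 7

Numerically β ≈ 1.618034 and β' = −1/β ≈ -0.618034.
[1] lift (9,12): star map gives 1.583592; window check 0.3 ≤ 1.583592 < 1.7 is true → IN Λ
[2] lift (-3,-6): star map gives 0.708204; window check 0.3 ≤ 0.708204 < 1.7 is true → IN Λ
[3] lift (1,-1): star map gives 1.618034; window check 0.3 ≤ 1.618034 < 1.7 is true → IN Λ
[4] lift (-5,-11): star map gives 1.798374; window check 0.3 ≤ 1.798374 < 1.7 is false → out
[5] lift (10,-7): star map gives 14.326238; window check 0.3 ≤ 14.326238 < 1.7 is false → out
[6] lift (8,11): star map gives 1.201626; window check 0.3 ≤ 1.201626 < 1.7 is true → IN Λ
[7] lift (-1,-3): star map gives 0.854102; window check 0.3 ≤ 0.854102 < 1.7 is true → IN Λ
[8] lift (-6,-10): star map gives 0.180340; window check 0.3 ≤ 0.180340 < 1.7 is false → out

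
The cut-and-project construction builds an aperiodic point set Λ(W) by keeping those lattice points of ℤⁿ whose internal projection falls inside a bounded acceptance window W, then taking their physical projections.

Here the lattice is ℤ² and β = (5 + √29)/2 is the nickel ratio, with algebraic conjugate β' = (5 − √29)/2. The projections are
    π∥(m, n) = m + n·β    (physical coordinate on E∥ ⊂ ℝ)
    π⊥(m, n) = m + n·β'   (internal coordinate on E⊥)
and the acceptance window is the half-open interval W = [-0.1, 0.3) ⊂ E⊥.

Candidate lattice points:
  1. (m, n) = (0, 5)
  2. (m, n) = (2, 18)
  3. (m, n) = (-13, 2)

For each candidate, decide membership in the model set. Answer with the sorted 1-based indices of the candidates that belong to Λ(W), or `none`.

Numerically β ≈ 5.192582 and β' = −1/β ≈ -0.192582.
[1] lift (0,5): star map gives -0.962912; window check -0.1 ≤ -0.962912 < 0.3 is false → out
[2] lift (2,18): star map gives -1.466483; window check -0.1 ≤ -1.466483 < 0.3 is false → out
[3] lift (-13,2): star map gives -13.385165; window check -0.1 ≤ -13.385165 < 0.3 is false → out

none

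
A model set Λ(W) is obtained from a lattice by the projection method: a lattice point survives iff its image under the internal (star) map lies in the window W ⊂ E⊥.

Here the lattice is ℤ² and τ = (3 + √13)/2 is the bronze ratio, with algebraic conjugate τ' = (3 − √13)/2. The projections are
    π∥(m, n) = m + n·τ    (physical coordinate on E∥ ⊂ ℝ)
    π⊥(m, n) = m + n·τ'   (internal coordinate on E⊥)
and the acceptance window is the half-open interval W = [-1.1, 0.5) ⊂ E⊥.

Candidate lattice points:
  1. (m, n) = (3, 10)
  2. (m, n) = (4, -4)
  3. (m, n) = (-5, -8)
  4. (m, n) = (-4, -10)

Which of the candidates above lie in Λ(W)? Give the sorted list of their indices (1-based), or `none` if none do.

1, 4

τ' = (3−√13)/2 ≈ -0.302776.
[1] lift (3,10): star map gives -0.027756; window check -1.1 ≤ -0.027756 < 0.5 is true → IN Λ
[2] lift (4,-4): star map gives 5.211103; window check -1.1 ≤ 5.211103 < 0.5 is false → out
[3] lift (-5,-8): star map gives -2.577795; window check -1.1 ≤ -2.577795 < 0.5 is false → out
[4] lift (-4,-10): star map gives -0.972244; window check -1.1 ≤ -0.972244 < 0.5 is true → IN Λ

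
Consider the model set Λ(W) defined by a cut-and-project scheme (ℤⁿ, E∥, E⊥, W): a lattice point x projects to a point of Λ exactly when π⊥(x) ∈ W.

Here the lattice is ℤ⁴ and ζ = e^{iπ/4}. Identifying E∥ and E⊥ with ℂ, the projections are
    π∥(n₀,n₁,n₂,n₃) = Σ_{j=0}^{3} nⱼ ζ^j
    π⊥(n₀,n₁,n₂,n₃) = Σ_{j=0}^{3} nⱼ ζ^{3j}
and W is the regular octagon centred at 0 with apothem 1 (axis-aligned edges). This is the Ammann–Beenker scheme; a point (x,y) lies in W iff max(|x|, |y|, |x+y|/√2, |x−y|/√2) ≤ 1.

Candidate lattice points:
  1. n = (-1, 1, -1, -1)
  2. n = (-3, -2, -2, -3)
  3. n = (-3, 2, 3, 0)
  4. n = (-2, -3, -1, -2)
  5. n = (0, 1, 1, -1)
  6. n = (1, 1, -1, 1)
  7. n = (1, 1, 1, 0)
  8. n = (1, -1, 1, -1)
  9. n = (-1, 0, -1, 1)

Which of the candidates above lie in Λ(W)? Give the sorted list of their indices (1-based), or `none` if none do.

Internal map: ζ^{3j} for j=0..3 gives (1,0), (−√2/2,√2/2), (0,−1), (√2/2,√2/2).
#1 (-1, 1, -1, -1): internal (-2.41421, 1.00000); octagon support 2.41421 vs apothem 1 → ∉ W
#2 (-3, -2, -2, -3): internal (-3.70711, -1.53553); octagon support 3.70711 vs apothem 1 → ∉ W
#3 (-3, 2, 3, 0): internal (-4.41421, -1.58579); octagon support 4.41421 vs apothem 1 → ∉ W
#4 (-2, -3, -1, -2): internal (-1.29289, -2.53553); octagon support 2.70711 vs apothem 1 → ∉ W
#5 (0, 1, 1, -1): internal (-1.41421, -1.00000); octagon support 1.70711 vs apothem 1 → ∉ W
#6 (1, 1, -1, 1): internal (1.00000, 2.41421); octagon support 2.41421 vs apothem 1 → ∉ W
#7 (1, 1, 1, 0): internal (0.29289, -0.29289); octagon support 0.41421 vs apothem 1 → ∈ W
#8 (1, -1, 1, -1): internal (1.00000, -2.41421); octagon support 2.41421 vs apothem 1 → ∉ W
#9 (-1, 0, -1, 1): internal (-0.29289, 1.70711); octagon support 1.70711 vs apothem 1 → ∉ W

7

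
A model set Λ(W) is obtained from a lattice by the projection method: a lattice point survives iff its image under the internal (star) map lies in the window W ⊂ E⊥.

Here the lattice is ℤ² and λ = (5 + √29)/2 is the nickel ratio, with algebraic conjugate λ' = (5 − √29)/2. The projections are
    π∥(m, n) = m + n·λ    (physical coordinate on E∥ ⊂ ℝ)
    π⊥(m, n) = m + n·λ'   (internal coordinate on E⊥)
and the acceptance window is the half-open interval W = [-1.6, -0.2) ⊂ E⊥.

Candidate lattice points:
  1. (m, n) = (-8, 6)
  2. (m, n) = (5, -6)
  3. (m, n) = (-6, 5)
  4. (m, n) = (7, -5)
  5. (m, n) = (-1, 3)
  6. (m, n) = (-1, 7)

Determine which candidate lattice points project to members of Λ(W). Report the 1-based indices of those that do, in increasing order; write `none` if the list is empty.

Compute λ' = (5−√29)/2 = -0.192582, so π⊥(m,n) = m -0.192582·n.
candidate 1: (m,n)=(-8,6) → π∥ = -8+6·λ ≈ 23.155494, π⊥ = -8+6·λ' ≈ -9.155494 ∉ [-1.6, -0.2) ⇒ out
candidate 2: (m,n)=(5,-6) → π∥ = 5-6·λ ≈ -26.155494, π⊥ = 5-6·λ' ≈ 6.155494 ∉ [-1.6, -0.2) ⇒ out
candidate 3: (m,n)=(-6,5) → π∥ = -6+5·λ ≈ 19.962912, π⊥ = -6+5·λ' ≈ -6.962912 ∉ [-1.6, -0.2) ⇒ out
candidate 4: (m,n)=(7,-5) → π∥ = 7-5·λ ≈ -18.962912, π⊥ = 7-5·λ' ≈ 7.962912 ∉ [-1.6, -0.2) ⇒ out
candidate 5: (m,n)=(-1,3) → π∥ = -1+3·λ ≈ 14.577747, π⊥ = -1+3·λ' ≈ -1.577747 ∈ [-1.6, -0.2) ⇒ IN Λ
candidate 6: (m,n)=(-1,7) → π∥ = -1+7·λ ≈ 35.348077, π⊥ = -1+7·λ' ≈ -2.348077 ∉ [-1.6, -0.2) ⇒ out

5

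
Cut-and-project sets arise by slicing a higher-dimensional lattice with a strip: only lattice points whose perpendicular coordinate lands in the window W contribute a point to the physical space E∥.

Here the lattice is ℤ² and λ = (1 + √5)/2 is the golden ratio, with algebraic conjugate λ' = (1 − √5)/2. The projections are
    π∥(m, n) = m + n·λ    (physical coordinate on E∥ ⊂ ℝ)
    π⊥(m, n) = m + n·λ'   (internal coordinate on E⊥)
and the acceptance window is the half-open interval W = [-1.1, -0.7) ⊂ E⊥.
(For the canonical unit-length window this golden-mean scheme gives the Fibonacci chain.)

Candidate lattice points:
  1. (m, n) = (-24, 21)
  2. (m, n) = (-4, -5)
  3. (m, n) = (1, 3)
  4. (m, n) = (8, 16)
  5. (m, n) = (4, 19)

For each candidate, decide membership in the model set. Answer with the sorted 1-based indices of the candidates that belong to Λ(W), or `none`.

Compute λ' = (1−√5)/2 = -0.61803, so π⊥(m,n) = m -0.61803·n.
#1 (-24,21): internal coord -24 + (21)·λ' = -36.97871; -36.97871 ∉ [-1.1, -0.7) → out
#2 (-4,-5): internal coord -4 + (-5)·λ' = -0.90983; -0.90983 ∈ [-1.1, -0.7) → IN Λ
#3 (1,3): internal coord 1 + (3)·λ' = -0.85410; -0.85410 ∈ [-1.1, -0.7) → IN Λ
#4 (8,16): internal coord 8 + (16)·λ' = -1.88854; -1.88854 ∉ [-1.1, -0.7) → out
#5 (4,19): internal coord 4 + (19)·λ' = -7.74265; -7.74265 ∉ [-1.1, -0.7) → out

2, 3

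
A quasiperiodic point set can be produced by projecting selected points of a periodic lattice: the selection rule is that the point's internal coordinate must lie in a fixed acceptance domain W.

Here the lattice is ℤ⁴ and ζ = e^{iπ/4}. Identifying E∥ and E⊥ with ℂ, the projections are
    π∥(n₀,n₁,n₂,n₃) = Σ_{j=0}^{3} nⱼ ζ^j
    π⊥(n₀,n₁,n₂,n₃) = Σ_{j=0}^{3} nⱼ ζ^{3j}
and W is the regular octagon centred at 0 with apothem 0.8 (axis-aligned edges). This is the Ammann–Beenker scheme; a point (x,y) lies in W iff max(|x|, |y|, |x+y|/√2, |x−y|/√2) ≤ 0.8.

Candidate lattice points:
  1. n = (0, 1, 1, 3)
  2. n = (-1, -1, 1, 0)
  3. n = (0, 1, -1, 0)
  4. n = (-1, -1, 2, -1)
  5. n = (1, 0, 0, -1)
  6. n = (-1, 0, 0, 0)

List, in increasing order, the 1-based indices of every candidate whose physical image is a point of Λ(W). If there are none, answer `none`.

5

With ζ = e^{iπ/4} the internal vectors are ζ^0,ζ^3,ζ^6,ζ^9.
#1 (0, 1, 1, 3): internal (1.414214, 1.828427); octagon support 2.292893 vs apothem 0.8 → ∉ W
#2 (-1, -1, 1, 0): internal (-0.292893, -1.707107); octagon support 1.707107 vs apothem 0.8 → ∉ W
#3 (0, 1, -1, 0): internal (-0.707107, 1.707107); octagon support 1.707107 vs apothem 0.8 → ∉ W
#4 (-1, -1, 2, -1): internal (-1.000000, -3.414214); octagon support 3.414214 vs apothem 0.8 → ∉ W
#5 (1, 0, 0, -1): internal (0.292893, -0.707107); octagon support 0.707107 vs apothem 0.8 → ∈ W
#6 (-1, 0, 0, 0): internal (-1.000000, 0.000000); octagon support 1.000000 vs apothem 0.8 → ∉ W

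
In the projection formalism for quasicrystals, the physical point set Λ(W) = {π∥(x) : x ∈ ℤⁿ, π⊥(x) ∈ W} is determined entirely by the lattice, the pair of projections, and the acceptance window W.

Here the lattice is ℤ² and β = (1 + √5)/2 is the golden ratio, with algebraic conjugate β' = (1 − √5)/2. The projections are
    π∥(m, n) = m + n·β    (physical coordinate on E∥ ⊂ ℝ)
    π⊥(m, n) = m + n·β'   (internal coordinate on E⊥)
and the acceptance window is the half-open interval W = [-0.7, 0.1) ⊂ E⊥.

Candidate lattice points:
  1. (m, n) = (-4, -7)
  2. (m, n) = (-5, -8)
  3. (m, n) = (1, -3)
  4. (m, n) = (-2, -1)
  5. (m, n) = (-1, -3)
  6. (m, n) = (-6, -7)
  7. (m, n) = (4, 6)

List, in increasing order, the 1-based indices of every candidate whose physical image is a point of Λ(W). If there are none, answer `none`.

Numerically β ≈ 1.6180 and β' = −1/β ≈ -0.6180.
candidate 1: (m,n)=(-4,-7) → π∥ = -4-7·β ≈ -15.3262, π⊥ = -4-7·β' ≈ 0.3262 ∉ [-0.7, 0.1) ⇒ out
candidate 2: (m,n)=(-5,-8) → π∥ = -5-8·β ≈ -17.9443, π⊥ = -5-8·β' ≈ -0.0557 ∈ [-0.7, 0.1) ⇒ IN Λ
candidate 3: (m,n)=(1,-3) → π∥ = 1-3·β ≈ -3.8541, π⊥ = 1-3·β' ≈ 2.8541 ∉ [-0.7, 0.1) ⇒ out
candidate 4: (m,n)=(-2,-1) → π∥ = -2-1·β ≈ -3.6180, π⊥ = -2-1·β' ≈ -1.3820 ∉ [-0.7, 0.1) ⇒ out
candidate 5: (m,n)=(-1,-3) → π∥ = -1-3·β ≈ -5.8541, π⊥ = -1-3·β' ≈ 0.8541 ∉ [-0.7, 0.1) ⇒ out
candidate 6: (m,n)=(-6,-7) → π∥ = -6-7·β ≈ -17.3262, π⊥ = -6-7·β' ≈ -1.6738 ∉ [-0.7, 0.1) ⇒ out
candidate 7: (m,n)=(4,6) → π∥ = 4+6·β ≈ 13.7082, π⊥ = 4+6·β' ≈ 0.2918 ∉ [-0.7, 0.1) ⇒ out

2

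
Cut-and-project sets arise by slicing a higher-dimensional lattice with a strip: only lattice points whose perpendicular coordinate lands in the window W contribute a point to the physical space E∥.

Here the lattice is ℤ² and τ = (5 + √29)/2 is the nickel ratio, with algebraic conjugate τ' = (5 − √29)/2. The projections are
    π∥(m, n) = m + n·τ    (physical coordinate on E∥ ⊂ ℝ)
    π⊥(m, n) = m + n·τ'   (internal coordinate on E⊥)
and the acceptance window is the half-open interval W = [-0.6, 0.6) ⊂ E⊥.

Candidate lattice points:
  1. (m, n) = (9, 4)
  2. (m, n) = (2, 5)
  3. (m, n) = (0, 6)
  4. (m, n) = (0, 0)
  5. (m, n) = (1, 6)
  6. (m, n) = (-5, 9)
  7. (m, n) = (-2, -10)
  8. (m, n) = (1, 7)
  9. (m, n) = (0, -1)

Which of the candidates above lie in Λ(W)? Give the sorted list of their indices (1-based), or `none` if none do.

4, 5, 7, 8, 9

Compute τ' = (5−√29)/2 = -0.19258, so π⊥(m,n) = m -0.19258·n.
[1] lift (9,4): star map gives 8.22967; window check -0.6 ≤ 8.22967 < 0.6 is false → out
[2] lift (2,5): star map gives 1.03709; window check -0.6 ≤ 1.03709 < 0.6 is false → out
[3] lift (0,6): star map gives -1.15549; window check -0.6 ≤ -1.15549 < 0.6 is false → out
[4] lift (0,0): star map gives 0.00000; window check -0.6 ≤ 0.00000 < 0.6 is true → IN Λ
[5] lift (1,6): star map gives -0.15549; window check -0.6 ≤ -0.15549 < 0.6 is true → IN Λ
[6] lift (-5,9): star map gives -6.73324; window check -0.6 ≤ -6.73324 < 0.6 is false → out
[7] lift (-2,-10): star map gives -0.07418; window check -0.6 ≤ -0.07418 < 0.6 is true → IN Λ
[8] lift (1,7): star map gives -0.34808; window check -0.6 ≤ -0.34808 < 0.6 is true → IN Λ
[9] lift (0,-1): star map gives 0.19258; window check -0.6 ≤ 0.19258 < 0.6 is true → IN Λ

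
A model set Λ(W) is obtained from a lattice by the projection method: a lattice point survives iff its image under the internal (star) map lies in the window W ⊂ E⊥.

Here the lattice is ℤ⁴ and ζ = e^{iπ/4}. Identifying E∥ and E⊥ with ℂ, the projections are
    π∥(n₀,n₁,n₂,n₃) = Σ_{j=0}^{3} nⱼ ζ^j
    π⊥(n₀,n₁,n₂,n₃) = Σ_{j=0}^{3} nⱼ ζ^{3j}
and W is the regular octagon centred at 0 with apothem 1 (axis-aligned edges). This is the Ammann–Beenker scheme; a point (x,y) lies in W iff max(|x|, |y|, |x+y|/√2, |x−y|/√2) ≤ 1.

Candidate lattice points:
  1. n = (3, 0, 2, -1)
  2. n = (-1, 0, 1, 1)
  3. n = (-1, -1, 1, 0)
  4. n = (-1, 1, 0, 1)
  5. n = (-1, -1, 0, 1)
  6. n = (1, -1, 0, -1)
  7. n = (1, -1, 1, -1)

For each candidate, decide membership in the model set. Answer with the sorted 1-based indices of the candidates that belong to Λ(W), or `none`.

2, 5

Internal map: ζ^{3j} for j=0..3 gives (1,0), (−√2/2,√2/2), (0,−1), (√2/2,√2/2).
candidate 1: n = (3, 0, 2, -1) → π⊥ ≈ (+2.292893, -2.707107); max(|x|,|y|,|x±y|/√2) = 3.535534 > 1 ⇒ ∉ W
candidate 2: n = (-1, 0, 1, 1) → π⊥ ≈ (-0.292893, -0.292893); max(|x|,|y|,|x±y|/√2) = 0.414214 ≤ 1 ⇒ ∈ W
candidate 3: n = (-1, -1, 1, 0) → π⊥ ≈ (-0.292893, -1.707107); max(|x|,|y|,|x±y|/√2) = 1.707107 > 1 ⇒ ∉ W
candidate 4: n = (-1, 1, 0, 1) → π⊥ ≈ (-1.000000, +1.414214); max(|x|,|y|,|x±y|/√2) = 1.707107 > 1 ⇒ ∉ W
candidate 5: n = (-1, -1, 0, 1) → π⊥ ≈ (+0.414214, +0.000000); max(|x|,|y|,|x±y|/√2) = 0.414214 ≤ 1 ⇒ ∈ W
candidate 6: n = (1, -1, 0, -1) → π⊥ ≈ (+1.000000, -1.414214); max(|x|,|y|,|x±y|/√2) = 1.707107 > 1 ⇒ ∉ W
candidate 7: n = (1, -1, 1, -1) → π⊥ ≈ (+1.000000, -2.414214); max(|x|,|y|,|x±y|/√2) = 2.414214 > 1 ⇒ ∉ W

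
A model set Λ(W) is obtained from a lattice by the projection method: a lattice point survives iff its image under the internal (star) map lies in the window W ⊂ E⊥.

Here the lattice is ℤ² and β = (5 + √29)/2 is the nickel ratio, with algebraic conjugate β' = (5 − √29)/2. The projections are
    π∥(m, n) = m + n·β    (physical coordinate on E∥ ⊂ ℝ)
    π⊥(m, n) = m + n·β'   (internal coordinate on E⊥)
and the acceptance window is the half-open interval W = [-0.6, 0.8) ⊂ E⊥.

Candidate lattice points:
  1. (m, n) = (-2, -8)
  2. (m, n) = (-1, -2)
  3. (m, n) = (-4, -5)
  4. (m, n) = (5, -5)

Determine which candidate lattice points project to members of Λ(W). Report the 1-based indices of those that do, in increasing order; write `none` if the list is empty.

1

β' = (5−√29)/2 ≈ -0.19258.
candidate 1: (m,n)=(-2,-8) → π∥ = -2-8·β ≈ -43.54066, π⊥ = -2-8·β' ≈ -0.45934 ∈ [-0.6, 0.8) ⇒ IN Λ
candidate 2: (m,n)=(-1,-2) → π∥ = -1-2·β ≈ -11.38516, π⊥ = -1-2·β' ≈ -0.61484 ∉ [-0.6, 0.8) ⇒ out
candidate 3: (m,n)=(-4,-5) → π∥ = -4-5·β ≈ -29.96291, π⊥ = -4-5·β' ≈ -3.03709 ∉ [-0.6, 0.8) ⇒ out
candidate 4: (m,n)=(5,-5) → π∥ = 5-5·β ≈ -20.96291, π⊥ = 5-5·β' ≈ 5.96291 ∉ [-0.6, 0.8) ⇒ out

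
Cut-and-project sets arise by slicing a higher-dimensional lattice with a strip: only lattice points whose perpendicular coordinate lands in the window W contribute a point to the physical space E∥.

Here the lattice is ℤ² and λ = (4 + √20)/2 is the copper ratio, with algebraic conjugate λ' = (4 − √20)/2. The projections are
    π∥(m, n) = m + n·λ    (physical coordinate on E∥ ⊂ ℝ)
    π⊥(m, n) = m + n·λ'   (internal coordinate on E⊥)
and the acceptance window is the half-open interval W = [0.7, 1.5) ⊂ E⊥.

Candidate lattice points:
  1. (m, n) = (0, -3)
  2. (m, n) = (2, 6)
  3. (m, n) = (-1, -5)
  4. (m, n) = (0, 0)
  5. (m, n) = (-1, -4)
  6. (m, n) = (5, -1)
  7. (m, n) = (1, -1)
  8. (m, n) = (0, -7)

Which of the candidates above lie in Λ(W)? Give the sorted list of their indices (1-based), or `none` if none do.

λ' = (4−√20)/2 ≈ -0.236068.
#1 (0,-3): internal coord 0 + (-3)·λ' = +0.708204; +0.708204 ∈ [0.7, 1.5) → IN Λ
#2 (2,6): internal coord 2 + (6)·λ' = +0.583592; +0.583592 ∉ [0.7, 1.5) → out
#3 (-1,-5): internal coord -1 + (-5)·λ' = +0.180340; +0.180340 ∉ [0.7, 1.5) → out
#4 (0,0): internal coord 0 + (0)·λ' = +0.000000; +0.000000 ∉ [0.7, 1.5) → out
#5 (-1,-4): internal coord -1 + (-4)·λ' = -0.055728; -0.055728 ∉ [0.7, 1.5) → out
#6 (5,-1): internal coord 5 + (-1)·λ' = +5.236068; +5.236068 ∉ [0.7, 1.5) → out
#7 (1,-1): internal coord 1 + (-1)·λ' = +1.236068; +1.236068 ∈ [0.7, 1.5) → IN Λ
#8 (0,-7): internal coord 0 + (-7)·λ' = +1.652476; +1.652476 ∉ [0.7, 1.5) → out

1, 7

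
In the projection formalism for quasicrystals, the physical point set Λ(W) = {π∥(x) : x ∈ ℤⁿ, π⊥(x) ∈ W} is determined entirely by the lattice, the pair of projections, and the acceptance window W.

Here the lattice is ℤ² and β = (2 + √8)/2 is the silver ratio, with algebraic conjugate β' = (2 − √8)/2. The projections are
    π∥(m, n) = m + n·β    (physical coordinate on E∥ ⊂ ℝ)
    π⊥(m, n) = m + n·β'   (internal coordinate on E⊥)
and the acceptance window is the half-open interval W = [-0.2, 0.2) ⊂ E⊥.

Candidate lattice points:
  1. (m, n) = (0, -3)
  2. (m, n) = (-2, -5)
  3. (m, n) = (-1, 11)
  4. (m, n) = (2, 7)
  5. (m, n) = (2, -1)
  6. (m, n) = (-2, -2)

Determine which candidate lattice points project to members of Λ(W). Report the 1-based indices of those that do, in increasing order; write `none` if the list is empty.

2

β' = (2−√8)/2 ≈ -0.41421.
#1 (0,-3): internal coord 0 + (-3)·β' = +1.24264; +1.24264 ∉ [-0.2, 0.2) → out
#2 (-2,-5): internal coord -2 + (-5)·β' = +0.07107; +0.07107 ∈ [-0.2, 0.2) → IN Λ
#3 (-1,11): internal coord -1 + (11)·β' = -5.55635; -5.55635 ∉ [-0.2, 0.2) → out
#4 (2,7): internal coord 2 + (7)·β' = -0.89949; -0.89949 ∉ [-0.2, 0.2) → out
#5 (2,-1): internal coord 2 + (-1)·β' = +2.41421; +2.41421 ∉ [-0.2, 0.2) → out
#6 (-2,-2): internal coord -2 + (-2)·β' = -1.17157; -1.17157 ∉ [-0.2, 0.2) → out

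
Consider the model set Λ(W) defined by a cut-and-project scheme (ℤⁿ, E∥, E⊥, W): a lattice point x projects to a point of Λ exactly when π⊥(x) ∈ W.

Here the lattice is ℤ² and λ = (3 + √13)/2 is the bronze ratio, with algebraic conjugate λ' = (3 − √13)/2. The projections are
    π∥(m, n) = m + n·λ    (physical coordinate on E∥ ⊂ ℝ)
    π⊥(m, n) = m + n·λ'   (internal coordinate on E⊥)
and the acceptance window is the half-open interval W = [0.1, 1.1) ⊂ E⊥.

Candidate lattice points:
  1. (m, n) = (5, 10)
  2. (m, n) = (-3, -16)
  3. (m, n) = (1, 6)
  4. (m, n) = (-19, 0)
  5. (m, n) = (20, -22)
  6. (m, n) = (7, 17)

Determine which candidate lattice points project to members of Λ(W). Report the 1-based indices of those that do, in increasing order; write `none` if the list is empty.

Compute λ' = (3−√13)/2 = -0.302776, so π⊥(m,n) = m -0.302776·n.
candidate 1: (m,n)=(5,10) → π∥ = 5+10·λ ≈ 38.027756, π⊥ = 5+10·λ' ≈ 1.972244 ∉ [0.1, 1.1) ⇒ out
candidate 2: (m,n)=(-3,-16) → π∥ = -3-16·λ ≈ -55.844410, π⊥ = -3-16·λ' ≈ 1.844410 ∉ [0.1, 1.1) ⇒ out
candidate 3: (m,n)=(1,6) → π∥ = 1+6·λ ≈ 20.816654, π⊥ = 1+6·λ' ≈ -0.816654 ∉ [0.1, 1.1) ⇒ out
candidate 4: (m,n)=(-19,0) → π∥ = -19+0·λ ≈ -19.000000, π⊥ = -19+0·λ' ≈ -19.000000 ∉ [0.1, 1.1) ⇒ out
candidate 5: (m,n)=(20,-22) → π∥ = 20-22·λ ≈ -52.661064, π⊥ = 20-22·λ' ≈ 26.661064 ∉ [0.1, 1.1) ⇒ out
candidate 6: (m,n)=(7,17) → π∥ = 7+17·λ ≈ 63.147186, π⊥ = 7+17·λ' ≈ 1.852814 ∉ [0.1, 1.1) ⇒ out

none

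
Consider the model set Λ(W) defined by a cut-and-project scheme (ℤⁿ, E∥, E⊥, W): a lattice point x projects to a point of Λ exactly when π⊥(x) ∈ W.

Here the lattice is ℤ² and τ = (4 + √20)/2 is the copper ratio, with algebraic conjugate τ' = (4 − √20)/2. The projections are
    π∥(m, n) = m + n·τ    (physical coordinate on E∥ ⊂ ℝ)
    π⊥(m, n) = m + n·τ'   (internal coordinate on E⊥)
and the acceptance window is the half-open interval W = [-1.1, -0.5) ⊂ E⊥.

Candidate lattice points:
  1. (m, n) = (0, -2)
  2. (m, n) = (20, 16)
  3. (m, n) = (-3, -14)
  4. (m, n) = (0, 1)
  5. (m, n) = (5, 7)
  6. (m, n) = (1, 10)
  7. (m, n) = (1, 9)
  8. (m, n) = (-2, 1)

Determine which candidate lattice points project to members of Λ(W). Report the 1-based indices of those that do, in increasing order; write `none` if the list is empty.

none

Compute τ' = (4−√20)/2 = -0.2361, so π⊥(m,n) = m -0.2361·n.
candidate 1: (m,n)=(0,-2) → π∥ = 0-2·τ ≈ -8.4721, π⊥ = 0-2·τ' ≈ 0.4721 ∉ [-1.1, -0.5) ⇒ out
candidate 2: (m,n)=(20,16) → π∥ = 20+16·τ ≈ 87.7771, π⊥ = 20+16·τ' ≈ 16.2229 ∉ [-1.1, -0.5) ⇒ out
candidate 3: (m,n)=(-3,-14) → π∥ = -3-14·τ ≈ -62.3050, π⊥ = -3-14·τ' ≈ 0.3050 ∉ [-1.1, -0.5) ⇒ out
candidate 4: (m,n)=(0,1) → π∥ = 0+1·τ ≈ 4.2361, π⊥ = 0+1·τ' ≈ -0.2361 ∉ [-1.1, -0.5) ⇒ out
candidate 5: (m,n)=(5,7) → π∥ = 5+7·τ ≈ 34.6525, π⊥ = 5+7·τ' ≈ 3.3475 ∉ [-1.1, -0.5) ⇒ out
candidate 6: (m,n)=(1,10) → π∥ = 1+10·τ ≈ 43.3607, π⊥ = 1+10·τ' ≈ -1.3607 ∉ [-1.1, -0.5) ⇒ out
candidate 7: (m,n)=(1,9) → π∥ = 1+9·τ ≈ 39.1246, π⊥ = 1+9·τ' ≈ -1.1246 ∉ [-1.1, -0.5) ⇒ out
candidate 8: (m,n)=(-2,1) → π∥ = -2+1·τ ≈ 2.2361, π⊥ = -2+1·τ' ≈ -2.2361 ∉ [-1.1, -0.5) ⇒ out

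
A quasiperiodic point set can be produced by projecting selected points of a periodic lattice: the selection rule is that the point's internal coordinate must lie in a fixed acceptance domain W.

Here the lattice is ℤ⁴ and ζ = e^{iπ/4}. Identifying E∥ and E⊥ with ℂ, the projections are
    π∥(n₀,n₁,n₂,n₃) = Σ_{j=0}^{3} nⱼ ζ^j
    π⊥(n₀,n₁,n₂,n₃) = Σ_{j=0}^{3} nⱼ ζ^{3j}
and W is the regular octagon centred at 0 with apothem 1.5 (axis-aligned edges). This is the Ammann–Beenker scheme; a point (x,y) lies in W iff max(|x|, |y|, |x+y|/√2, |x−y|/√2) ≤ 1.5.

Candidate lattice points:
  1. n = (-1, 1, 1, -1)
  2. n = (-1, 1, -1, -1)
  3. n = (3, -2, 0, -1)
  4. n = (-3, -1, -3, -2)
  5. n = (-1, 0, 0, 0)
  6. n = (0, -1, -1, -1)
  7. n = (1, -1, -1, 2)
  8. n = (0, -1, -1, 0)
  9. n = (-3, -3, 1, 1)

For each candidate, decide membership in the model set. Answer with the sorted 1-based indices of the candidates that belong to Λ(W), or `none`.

5, 6, 8

With ζ = e^{iπ/4} the internal vectors are ζ^0,ζ^3,ζ^6,ζ^9.
#1 (-1, 1, 1, -1): internal (-2.414214, -1.000000); octagon support 2.414214 vs apothem 1.5 → ∉ W
#2 (-1, 1, -1, -1): internal (-2.414214, 1.000000); octagon support 2.414214 vs apothem 1.5 → ∉ W
#3 (3, -2, 0, -1): internal (3.707107, -2.121320); octagon support 4.121320 vs apothem 1.5 → ∉ W
#4 (-3, -1, -3, -2): internal (-3.707107, 0.878680); octagon support 3.707107 vs apothem 1.5 → ∉ W
#5 (-1, 0, 0, 0): internal (-1.000000, 0.000000); octagon support 1.000000 vs apothem 1.5 → ∈ W
#6 (0, -1, -1, -1): internal (0.000000, -0.414214); octagon support 0.414214 vs apothem 1.5 → ∈ W
#7 (1, -1, -1, 2): internal (3.121320, 1.707107); octagon support 3.414214 vs apothem 1.5 → ∉ W
#8 (0, -1, -1, 0): internal (0.707107, 0.292893); octagon support 0.707107 vs apothem 1.5 → ∈ W
#9 (-3, -3, 1, 1): internal (-0.171573, -2.414214); octagon support 2.414214 vs apothem 1.5 → ∉ W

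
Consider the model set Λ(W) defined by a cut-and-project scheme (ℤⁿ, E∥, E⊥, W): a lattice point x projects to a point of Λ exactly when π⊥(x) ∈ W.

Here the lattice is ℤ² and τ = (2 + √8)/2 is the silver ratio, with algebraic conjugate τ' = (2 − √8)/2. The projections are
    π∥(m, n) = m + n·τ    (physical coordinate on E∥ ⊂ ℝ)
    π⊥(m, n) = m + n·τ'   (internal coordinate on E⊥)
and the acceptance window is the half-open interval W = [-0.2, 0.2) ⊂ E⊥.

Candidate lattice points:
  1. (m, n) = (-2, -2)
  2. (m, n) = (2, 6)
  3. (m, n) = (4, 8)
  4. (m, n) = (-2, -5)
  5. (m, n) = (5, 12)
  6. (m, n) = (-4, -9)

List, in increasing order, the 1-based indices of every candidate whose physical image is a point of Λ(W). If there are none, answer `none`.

4, 5

τ' = (2−√8)/2 ≈ -0.41421.
#1 (-2,-2): internal coord -2 + (-2)·τ' = -1.17157; -1.17157 ∉ [-0.2, 0.2) → out
#2 (2,6): internal coord 2 + (6)·τ' = -0.48528; -0.48528 ∉ [-0.2, 0.2) → out
#3 (4,8): internal coord 4 + (8)·τ' = +0.68629; +0.68629 ∉ [-0.2, 0.2) → out
#4 (-2,-5): internal coord -2 + (-5)·τ' = +0.07107; +0.07107 ∈ [-0.2, 0.2) → IN Λ
#5 (5,12): internal coord 5 + (12)·τ' = +0.02944; +0.02944 ∈ [-0.2, 0.2) → IN Λ
#6 (-4,-9): internal coord -4 + (-9)·τ' = -0.27208; -0.27208 ∉ [-0.2, 0.2) → out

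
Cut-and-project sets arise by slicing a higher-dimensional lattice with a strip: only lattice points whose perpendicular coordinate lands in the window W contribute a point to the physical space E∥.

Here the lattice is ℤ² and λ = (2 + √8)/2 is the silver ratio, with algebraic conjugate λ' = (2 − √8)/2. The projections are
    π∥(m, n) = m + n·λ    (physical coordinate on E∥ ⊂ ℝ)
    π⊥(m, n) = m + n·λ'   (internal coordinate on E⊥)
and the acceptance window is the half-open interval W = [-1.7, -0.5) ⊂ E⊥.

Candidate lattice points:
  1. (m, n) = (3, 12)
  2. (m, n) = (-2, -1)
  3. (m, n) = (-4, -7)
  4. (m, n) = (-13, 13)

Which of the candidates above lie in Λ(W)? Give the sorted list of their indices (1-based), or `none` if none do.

2, 3

Compute λ' = (2−√8)/2 = -0.4142, so π⊥(m,n) = m -0.4142·n.
#1 (3,12): internal coord 3 + (12)·λ' = -1.9706; -1.9706 ∉ [-1.7, -0.5) → out
#2 (-2,-1): internal coord -2 + (-1)·λ' = -1.5858; -1.5858 ∈ [-1.7, -0.5) → IN Λ
#3 (-4,-7): internal coord -4 + (-7)·λ' = -1.1005; -1.1005 ∈ [-1.7, -0.5) → IN Λ
#4 (-13,13): internal coord -13 + (13)·λ' = -18.3848; -18.3848 ∉ [-1.7, -0.5) → out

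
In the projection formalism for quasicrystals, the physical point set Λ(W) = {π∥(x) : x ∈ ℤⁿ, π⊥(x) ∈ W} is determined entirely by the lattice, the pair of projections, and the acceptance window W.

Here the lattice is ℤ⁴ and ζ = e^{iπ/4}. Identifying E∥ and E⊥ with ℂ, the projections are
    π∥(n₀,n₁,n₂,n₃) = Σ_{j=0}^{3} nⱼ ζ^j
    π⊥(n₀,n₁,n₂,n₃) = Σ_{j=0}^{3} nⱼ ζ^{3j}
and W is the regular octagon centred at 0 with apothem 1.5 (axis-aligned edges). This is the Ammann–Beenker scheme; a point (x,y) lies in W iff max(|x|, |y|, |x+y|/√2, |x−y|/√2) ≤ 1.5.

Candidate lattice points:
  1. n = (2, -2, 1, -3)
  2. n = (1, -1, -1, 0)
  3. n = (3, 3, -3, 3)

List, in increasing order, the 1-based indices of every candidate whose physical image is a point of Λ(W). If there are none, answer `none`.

With ζ = e^{iπ/4} the internal vectors are ζ^0,ζ^3,ζ^6,ζ^9.
#1 (2, -2, 1, -3): internal (1.29289, -4.53553); octagon support 4.53553 vs apothem 1.5 → ∉ W
#2 (1, -1, -1, 0): internal (1.70711, 0.29289); octagon support 1.70711 vs apothem 1.5 → ∉ W
#3 (3, 3, -3, 3): internal (3.00000, 7.24264); octagon support 7.24264 vs apothem 1.5 → ∉ W

none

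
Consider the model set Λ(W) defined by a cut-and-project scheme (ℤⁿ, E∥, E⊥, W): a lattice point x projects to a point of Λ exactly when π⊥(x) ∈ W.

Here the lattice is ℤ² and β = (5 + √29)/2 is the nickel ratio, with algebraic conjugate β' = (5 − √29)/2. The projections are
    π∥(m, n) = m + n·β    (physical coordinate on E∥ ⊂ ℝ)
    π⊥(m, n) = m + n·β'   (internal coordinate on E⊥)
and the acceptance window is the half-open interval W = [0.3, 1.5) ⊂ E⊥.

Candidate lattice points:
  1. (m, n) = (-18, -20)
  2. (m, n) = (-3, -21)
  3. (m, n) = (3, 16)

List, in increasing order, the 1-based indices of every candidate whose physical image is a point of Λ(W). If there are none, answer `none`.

Compute β' = (5−√29)/2 = -0.1926, so π⊥(m,n) = m -0.1926·n.
candidate 1: (m,n)=(-18,-20) → π∥ = -18-20·β ≈ -121.8516, π⊥ = -18-20·β' ≈ -14.1484 ∉ [0.3, 1.5) ⇒ out
candidate 2: (m,n)=(-3,-21) → π∥ = -3-21·β ≈ -112.0442, π⊥ = -3-21·β' ≈ 1.0442 ∈ [0.3, 1.5) ⇒ IN Λ
candidate 3: (m,n)=(3,16) → π∥ = 3+16·β ≈ 86.0813, π⊥ = 3+16·β' ≈ -0.0813 ∉ [0.3, 1.5) ⇒ out

2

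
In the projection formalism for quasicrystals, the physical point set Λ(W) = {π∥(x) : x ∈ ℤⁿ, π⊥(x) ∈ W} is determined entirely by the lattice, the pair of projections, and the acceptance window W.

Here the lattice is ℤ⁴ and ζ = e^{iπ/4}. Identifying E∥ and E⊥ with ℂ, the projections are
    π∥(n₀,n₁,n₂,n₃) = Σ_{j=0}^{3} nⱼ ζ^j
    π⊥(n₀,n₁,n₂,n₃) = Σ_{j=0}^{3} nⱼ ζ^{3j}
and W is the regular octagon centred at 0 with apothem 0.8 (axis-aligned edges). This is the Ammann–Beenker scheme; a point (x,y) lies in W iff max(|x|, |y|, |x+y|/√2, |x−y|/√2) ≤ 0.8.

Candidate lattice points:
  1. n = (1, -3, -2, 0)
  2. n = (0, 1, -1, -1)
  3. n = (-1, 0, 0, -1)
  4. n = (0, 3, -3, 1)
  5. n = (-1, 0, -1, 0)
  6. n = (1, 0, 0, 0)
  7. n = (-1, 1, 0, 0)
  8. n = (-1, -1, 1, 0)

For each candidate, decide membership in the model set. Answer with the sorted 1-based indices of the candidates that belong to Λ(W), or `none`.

none

Internal map: ζ^{3j} for j=0..3 gives (1,0), (−√2/2,√2/2), (0,−1), (√2/2,√2/2).
candidate 1: n = (1, -3, -2, 0) → π⊥ ≈ (+3.121320, -0.121320); max(|x|,|y|,|x±y|/√2) = 3.121320 > 0.8 ⇒ ∉ W
candidate 2: n = (0, 1, -1, -1) → π⊥ ≈ (-1.414214, +1.000000); max(|x|,|y|,|x±y|/√2) = 1.707107 > 0.8 ⇒ ∉ W
candidate 3: n = (-1, 0, 0, -1) → π⊥ ≈ (-1.707107, -0.707107); max(|x|,|y|,|x±y|/√2) = 1.707107 > 0.8 ⇒ ∉ W
candidate 4: n = (0, 3, -3, 1) → π⊥ ≈ (-1.414214, +5.828427); max(|x|,|y|,|x±y|/√2) = 5.828427 > 0.8 ⇒ ∉ W
candidate 5: n = (-1, 0, -1, 0) → π⊥ ≈ (-1.000000, +1.000000); max(|x|,|y|,|x±y|/√2) = 1.414214 > 0.8 ⇒ ∉ W
candidate 6: n = (1, 0, 0, 0) → π⊥ ≈ (+1.000000, +0.000000); max(|x|,|y|,|x±y|/√2) = 1.000000 > 0.8 ⇒ ∉ W
candidate 7: n = (-1, 1, 0, 0) → π⊥ ≈ (-1.707107, +0.707107); max(|x|,|y|,|x±y|/√2) = 1.707107 > 0.8 ⇒ ∉ W
candidate 8: n = (-1, -1, 1, 0) → π⊥ ≈ (-0.292893, -1.707107); max(|x|,|y|,|x±y|/√2) = 1.707107 > 0.8 ⇒ ∉ W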